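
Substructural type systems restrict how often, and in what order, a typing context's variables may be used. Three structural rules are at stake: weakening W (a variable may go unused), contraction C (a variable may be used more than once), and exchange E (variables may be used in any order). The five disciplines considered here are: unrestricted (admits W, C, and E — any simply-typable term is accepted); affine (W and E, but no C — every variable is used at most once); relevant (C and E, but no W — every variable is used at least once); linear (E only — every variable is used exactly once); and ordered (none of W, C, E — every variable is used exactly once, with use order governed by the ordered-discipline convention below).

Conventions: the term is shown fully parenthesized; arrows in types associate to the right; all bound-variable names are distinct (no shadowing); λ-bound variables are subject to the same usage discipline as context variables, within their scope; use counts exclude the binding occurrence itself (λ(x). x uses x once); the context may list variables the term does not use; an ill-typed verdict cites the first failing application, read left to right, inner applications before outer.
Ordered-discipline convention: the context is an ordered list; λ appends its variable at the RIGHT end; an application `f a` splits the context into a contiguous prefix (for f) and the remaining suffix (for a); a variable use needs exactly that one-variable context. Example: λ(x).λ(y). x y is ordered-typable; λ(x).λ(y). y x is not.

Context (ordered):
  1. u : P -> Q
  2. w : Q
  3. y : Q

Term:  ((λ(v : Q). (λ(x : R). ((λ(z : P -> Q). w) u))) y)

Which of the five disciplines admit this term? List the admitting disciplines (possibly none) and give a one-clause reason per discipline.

accepted by: affine, unrestricted
variable uses: u ×1, w ×1, y ×1, v (λ-bound) ×0, x (λ-bound) ×0, z (λ-bound) ×0
order of uses: w, u, y
typing: well-typed — term : R -> Q
ordered: ✗, needs weakening: v, x, z unused
linear: ✗, needs weakening: v, x, z unused
affine: ✓, no duplicate uses among u, w, y, v, x, z
relevant: ✗, needs weakening: v, x, z unused
unrestricted: ✓, simply typable at R -> Q; W, C, E all held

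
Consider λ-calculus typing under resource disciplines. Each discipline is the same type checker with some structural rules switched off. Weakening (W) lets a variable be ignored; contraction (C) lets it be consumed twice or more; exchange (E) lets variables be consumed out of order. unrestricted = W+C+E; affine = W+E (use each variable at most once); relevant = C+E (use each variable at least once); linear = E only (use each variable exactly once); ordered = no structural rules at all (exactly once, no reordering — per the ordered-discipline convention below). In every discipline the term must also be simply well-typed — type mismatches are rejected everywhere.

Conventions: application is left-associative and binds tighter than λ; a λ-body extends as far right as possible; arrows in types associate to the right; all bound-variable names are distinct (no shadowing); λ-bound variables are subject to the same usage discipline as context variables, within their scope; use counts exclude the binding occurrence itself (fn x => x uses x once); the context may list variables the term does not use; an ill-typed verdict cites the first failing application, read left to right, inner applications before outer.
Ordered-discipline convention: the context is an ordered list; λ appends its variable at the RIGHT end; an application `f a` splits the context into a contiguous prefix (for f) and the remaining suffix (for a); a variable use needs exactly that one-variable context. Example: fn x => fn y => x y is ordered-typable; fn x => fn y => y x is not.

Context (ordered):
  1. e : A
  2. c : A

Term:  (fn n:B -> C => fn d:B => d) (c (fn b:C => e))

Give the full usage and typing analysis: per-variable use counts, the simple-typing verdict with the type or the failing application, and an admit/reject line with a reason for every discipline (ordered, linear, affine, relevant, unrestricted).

usage: e ×1; c ×1; n (λ-bound) ×0; d (λ-bound) ×1; b (λ-bound) ×0
use order (left to right): d, c, e
typing: ill-typed: can't apply a value of type A
ordered: ✗, fails simple typing
linear: ✗, a type mismatch blocks all five
affine: ✗, the type mismatch rejects it
relevant: ✗, not simply typable
unrestricted: ✗, fails simple typing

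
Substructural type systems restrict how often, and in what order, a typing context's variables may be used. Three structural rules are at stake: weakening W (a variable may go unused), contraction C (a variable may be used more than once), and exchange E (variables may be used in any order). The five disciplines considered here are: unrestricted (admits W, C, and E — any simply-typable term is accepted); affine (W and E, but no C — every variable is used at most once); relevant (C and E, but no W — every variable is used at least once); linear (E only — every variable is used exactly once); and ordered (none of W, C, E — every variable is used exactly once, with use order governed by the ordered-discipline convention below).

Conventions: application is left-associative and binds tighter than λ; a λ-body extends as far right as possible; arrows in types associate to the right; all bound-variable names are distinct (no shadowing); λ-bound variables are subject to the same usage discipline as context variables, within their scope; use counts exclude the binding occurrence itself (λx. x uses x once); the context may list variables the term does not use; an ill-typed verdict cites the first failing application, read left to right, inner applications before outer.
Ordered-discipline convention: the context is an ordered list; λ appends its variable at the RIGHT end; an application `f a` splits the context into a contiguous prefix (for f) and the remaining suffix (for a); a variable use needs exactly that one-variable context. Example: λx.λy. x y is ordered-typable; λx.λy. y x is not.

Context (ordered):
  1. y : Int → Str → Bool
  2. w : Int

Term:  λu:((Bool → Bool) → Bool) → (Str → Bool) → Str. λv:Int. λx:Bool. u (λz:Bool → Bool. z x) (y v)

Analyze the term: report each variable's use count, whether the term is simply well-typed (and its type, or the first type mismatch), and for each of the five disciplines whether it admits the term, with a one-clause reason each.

variable uses: y: 1, w: 0, u (bound): 1, v (bound): 1, x (bound): 1, z (bound): 1
use order (left to right): u, z, x, y, v
typing: well-typed — term : (((Bool → Bool) → Bool) → (Str → Bool) → Str) → Int → Bool → Str
ordered ✗ (needs weakening: w unused)
linear ✗ (needs weakening: w unused)
affine ✓ (y, w, u, v, x, z: no repeats, contraction unneeded)
relevant ✗ (needs weakening: w unused)
unrestricted ✓ (type-checks ((((Bool → Bool) → Bool) → (Str → Bool) → Str) → Int → Bool → Str) and nothing is barred)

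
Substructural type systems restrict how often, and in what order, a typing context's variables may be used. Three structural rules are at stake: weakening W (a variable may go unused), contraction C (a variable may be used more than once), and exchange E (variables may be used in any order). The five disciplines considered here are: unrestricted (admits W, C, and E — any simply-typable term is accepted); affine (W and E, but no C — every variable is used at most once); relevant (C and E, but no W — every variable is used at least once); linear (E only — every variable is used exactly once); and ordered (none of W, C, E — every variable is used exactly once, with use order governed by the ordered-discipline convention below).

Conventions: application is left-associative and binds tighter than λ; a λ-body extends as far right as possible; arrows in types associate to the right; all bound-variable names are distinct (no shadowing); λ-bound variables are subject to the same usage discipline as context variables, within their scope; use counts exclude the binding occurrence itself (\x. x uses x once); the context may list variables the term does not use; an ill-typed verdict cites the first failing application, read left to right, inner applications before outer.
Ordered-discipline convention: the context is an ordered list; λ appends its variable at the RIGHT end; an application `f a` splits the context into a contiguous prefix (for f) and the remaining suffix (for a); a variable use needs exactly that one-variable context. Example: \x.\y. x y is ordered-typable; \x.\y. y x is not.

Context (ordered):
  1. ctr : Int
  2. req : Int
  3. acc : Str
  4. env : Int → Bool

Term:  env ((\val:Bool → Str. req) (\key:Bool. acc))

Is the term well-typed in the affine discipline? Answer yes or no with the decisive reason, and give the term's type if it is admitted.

yes — none of ctr, req, acc, env, val, key used more than once; term : Bool
counts: ctr: 0×, req: 1×, acc: 1×, env: 1×, val [bound]: 0×, key [bound]: 0×
uses in reading order: env, req, acc
typing: well-typed — term : Bool
all disciplines: ordered ✗; linear ✗; affine ✓; relevant ✗; unrestricted ✓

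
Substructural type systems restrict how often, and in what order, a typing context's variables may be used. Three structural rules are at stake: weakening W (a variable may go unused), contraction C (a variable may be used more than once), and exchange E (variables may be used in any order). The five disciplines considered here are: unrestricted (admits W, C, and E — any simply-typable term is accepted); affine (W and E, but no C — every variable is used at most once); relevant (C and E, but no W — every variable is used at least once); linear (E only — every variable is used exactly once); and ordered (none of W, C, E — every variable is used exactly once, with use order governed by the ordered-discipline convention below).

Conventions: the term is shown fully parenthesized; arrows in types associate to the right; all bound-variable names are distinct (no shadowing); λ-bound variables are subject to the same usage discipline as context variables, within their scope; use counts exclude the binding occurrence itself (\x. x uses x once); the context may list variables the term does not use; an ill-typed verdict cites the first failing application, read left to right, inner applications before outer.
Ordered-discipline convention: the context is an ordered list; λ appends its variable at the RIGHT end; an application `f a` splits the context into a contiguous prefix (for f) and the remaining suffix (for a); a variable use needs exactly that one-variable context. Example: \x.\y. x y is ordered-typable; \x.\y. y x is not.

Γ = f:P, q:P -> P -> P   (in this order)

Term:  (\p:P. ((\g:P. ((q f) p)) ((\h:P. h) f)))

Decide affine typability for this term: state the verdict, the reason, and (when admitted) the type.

no — needs contraction — f ×2
variable uses: f: 2×; q: 1×; p (λ-bound): 1×; g (λ-bound): 0×; h (λ-bound): 1×
left-to-right use order: q, f, p, h, f
typing: the term checks, with type P -> P
summary: ordered ✗ | linear ✗ | affine ✗ | relevant ✗ | unrestricted ✓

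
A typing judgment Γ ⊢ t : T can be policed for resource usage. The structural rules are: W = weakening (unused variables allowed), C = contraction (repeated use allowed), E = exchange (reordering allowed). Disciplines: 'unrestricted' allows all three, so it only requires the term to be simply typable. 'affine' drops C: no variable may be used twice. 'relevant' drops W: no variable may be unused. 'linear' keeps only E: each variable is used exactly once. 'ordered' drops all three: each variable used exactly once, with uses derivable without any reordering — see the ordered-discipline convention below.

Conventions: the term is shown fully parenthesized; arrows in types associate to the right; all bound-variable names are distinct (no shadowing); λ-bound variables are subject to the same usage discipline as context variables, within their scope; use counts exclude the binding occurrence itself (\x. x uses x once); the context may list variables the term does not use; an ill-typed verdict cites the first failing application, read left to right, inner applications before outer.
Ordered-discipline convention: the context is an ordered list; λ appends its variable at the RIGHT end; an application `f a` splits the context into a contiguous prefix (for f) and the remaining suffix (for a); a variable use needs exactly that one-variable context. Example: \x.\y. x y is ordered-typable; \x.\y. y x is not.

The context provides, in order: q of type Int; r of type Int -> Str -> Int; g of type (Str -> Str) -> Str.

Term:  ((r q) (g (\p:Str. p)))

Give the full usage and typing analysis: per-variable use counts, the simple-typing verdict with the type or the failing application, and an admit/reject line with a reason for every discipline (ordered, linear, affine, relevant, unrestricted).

counts: q=1, r=1, g=1, p (λ-bound)=1
order of uses: r, q, g, p
typing: well-typed at Int
ordered ✗ (no ordered split (uses run r, q, g, p))
linear ✓ (q, r, g, p: one use apiece)
affine ✓ (no duplicate uses among q, r, g, p)
relevant ✓ (none of q, r, g, p goes unused)
unrestricted ✓ (well-typed at Int; no restrictions here)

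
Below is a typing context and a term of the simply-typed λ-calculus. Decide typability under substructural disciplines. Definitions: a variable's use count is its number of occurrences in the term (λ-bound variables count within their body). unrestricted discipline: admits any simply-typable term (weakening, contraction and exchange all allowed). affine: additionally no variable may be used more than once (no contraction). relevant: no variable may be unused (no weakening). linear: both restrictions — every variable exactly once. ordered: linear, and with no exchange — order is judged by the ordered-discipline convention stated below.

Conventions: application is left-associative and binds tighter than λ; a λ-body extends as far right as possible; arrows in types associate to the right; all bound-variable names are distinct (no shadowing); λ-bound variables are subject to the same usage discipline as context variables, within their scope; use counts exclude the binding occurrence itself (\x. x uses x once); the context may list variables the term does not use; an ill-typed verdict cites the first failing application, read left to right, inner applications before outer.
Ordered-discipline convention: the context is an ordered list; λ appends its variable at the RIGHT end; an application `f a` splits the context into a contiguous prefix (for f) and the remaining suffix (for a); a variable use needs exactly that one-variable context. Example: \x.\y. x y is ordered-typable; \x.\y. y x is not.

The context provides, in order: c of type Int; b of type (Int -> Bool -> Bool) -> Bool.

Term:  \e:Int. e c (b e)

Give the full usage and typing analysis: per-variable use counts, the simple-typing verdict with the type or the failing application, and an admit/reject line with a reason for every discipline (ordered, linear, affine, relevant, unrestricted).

usage: c: 1, b: 1, e [bound]: 2
order of uses: e, c, b, e
typing: ill-typed: can't apply a value of type Int
ordered: ✗ — a type mismatch blocks all five
linear: ✗ — the type mismatch rejects it
affine: ✗ — not simply typable
relevant: ✗ — fails simple typing
unrestricted: ✗ — a type mismatch blocks all five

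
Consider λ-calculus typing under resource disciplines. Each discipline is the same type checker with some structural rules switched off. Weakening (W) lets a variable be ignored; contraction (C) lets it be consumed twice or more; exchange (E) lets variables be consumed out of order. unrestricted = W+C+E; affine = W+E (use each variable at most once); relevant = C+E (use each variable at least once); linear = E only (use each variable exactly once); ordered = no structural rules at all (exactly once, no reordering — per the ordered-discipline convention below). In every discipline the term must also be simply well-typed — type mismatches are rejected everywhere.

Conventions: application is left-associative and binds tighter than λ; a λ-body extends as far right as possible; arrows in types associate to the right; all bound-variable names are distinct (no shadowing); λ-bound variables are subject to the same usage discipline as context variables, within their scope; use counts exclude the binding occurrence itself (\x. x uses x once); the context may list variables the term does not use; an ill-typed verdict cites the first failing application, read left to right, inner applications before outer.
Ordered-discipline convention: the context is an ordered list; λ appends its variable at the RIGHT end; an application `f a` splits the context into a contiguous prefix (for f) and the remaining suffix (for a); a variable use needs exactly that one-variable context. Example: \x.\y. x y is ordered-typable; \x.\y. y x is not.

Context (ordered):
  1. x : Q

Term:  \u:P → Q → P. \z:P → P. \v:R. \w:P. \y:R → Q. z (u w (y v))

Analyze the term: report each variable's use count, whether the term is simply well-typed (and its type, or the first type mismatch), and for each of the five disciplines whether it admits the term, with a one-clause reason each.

usage: x: 0; u [bound]: 1; z [bound]: 1; v [bound]: 1; w [bound]: 1; y [bound]: 1
uses in reading order: z, u, w, y, v
typing: the term checks, with type (P → Q → P) → (P → P) → R → P → (R → Q) → P
ordered: ✗ — needs weakening: x unused
linear: ✗ — needs weakening: x unused
affine: ✓ — at most one use each (x, u, z, v, w, y)
relevant: ✗ — needs weakening: x unused
unrestricted: ✓ — well-typed at (P → Q → P) → (P → P) → R → P → (R → Q) → P; no restrictions here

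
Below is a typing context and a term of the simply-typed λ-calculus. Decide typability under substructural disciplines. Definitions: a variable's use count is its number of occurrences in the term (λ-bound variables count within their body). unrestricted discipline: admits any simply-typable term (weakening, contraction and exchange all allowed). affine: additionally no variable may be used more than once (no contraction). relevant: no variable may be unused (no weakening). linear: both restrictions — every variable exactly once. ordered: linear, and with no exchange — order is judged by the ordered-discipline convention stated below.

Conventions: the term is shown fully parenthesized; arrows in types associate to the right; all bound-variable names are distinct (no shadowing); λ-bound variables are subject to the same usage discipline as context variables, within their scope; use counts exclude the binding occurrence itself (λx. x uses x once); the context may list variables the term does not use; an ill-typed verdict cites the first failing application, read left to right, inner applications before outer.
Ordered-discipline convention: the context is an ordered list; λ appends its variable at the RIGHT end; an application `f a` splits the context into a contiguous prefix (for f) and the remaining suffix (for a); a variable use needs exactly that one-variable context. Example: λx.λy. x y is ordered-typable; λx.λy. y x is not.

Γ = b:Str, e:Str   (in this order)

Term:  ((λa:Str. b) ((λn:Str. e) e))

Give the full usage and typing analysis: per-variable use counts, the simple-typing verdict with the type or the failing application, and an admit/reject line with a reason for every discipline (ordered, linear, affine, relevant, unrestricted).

usage: b: 1×, e: 2×, a (λ-bound): 0×, n (λ-bound): 0×
uses in reading order: b, e, e
typing: well-typed — term : Str
ordered: ✗ — uses contraction: e ×2; needs weakening: a, n unused
linear: ✗ — uses contraction: e ×2; needs weakening: a, n unused
affine: ✗ — uses contraction: e ×2
relevant: ✗ — needs weakening: a, n unused
unrestricted: ✓ — well-typed at Str; no restrictions here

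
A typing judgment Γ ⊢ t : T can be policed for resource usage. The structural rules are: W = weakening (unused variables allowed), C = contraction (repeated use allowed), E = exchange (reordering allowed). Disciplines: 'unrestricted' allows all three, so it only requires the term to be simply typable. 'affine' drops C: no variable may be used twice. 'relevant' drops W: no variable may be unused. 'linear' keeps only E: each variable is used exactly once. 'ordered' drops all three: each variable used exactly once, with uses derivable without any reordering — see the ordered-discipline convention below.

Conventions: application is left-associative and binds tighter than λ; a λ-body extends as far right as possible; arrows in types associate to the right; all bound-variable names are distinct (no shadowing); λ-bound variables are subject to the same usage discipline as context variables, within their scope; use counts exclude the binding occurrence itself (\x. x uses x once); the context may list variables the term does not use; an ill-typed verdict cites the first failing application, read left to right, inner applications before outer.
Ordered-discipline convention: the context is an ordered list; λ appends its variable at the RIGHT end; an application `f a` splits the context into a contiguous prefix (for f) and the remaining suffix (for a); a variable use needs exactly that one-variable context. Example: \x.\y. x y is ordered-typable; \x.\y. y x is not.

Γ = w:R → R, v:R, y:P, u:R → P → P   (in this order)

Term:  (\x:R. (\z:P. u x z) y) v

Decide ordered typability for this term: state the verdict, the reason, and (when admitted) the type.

no — w never used (weakening)
variable uses: w ×0; v ×1; y ×1; u ×1; x (bound) ×1; z (bound) ×1
use order (left to right): u, x, z, y, v
typing: well-typed — term : P
summary: ordered ✗ | linear ✗ | affine ✓ | relevant ✗ | unrestricted ✓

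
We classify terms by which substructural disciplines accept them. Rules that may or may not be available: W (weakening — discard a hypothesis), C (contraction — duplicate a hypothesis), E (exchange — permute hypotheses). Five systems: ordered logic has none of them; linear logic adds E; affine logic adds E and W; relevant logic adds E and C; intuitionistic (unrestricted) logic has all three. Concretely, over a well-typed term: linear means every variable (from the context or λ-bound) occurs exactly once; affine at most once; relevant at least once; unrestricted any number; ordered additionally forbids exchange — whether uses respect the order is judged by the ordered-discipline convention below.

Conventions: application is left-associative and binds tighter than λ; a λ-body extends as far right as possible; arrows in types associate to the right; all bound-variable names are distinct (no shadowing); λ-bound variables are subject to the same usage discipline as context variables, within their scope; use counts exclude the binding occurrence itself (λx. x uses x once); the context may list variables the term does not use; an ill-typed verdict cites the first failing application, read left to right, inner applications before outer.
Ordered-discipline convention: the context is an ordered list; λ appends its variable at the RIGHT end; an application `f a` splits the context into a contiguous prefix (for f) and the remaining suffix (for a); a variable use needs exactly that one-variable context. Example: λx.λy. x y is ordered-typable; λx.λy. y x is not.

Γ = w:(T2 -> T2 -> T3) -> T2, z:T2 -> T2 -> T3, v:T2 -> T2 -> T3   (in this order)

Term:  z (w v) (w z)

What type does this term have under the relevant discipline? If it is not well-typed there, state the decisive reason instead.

term : T3
use counts: w: 2×; z: 2×; v: 1×
use order (left to right): z, w, v, w, z
typing: ✓ — T3
per-discipline verdicts: ordered ✗, linear ✗, affine ✗, relevant ✓, unrestricted ✓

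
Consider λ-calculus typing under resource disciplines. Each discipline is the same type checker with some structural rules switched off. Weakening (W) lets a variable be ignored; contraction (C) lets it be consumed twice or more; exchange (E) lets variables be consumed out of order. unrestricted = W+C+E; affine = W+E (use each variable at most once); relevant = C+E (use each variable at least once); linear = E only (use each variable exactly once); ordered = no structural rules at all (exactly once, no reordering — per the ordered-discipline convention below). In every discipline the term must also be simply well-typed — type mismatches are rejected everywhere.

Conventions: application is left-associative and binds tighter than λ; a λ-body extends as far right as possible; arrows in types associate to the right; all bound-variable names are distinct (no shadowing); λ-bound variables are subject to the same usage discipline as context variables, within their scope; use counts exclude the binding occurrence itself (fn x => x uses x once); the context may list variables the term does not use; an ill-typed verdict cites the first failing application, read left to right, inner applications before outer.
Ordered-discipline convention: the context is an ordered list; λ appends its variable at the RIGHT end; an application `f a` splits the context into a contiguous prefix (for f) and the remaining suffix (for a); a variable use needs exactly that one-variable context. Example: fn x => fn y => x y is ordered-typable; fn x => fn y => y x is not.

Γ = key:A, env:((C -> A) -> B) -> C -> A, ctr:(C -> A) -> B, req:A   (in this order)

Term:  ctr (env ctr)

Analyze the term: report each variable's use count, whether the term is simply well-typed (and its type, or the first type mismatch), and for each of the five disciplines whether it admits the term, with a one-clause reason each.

usage: key: 0×, env: 1×, ctr: 2×, req: 0×
order of uses: ctr, env, ctr
typing: well-typed — term : B
ordered: ✗, ctr ×2 used more than once (contraction); key, req left unused
linear: ✗, ctr ×2 used more than once (contraction); key, req left unused
affine: ✗, ctr ×2 used more than once (contraction)
relevant: ✗, key, req left unused
unrestricted: ✓, typability at B is all that's needed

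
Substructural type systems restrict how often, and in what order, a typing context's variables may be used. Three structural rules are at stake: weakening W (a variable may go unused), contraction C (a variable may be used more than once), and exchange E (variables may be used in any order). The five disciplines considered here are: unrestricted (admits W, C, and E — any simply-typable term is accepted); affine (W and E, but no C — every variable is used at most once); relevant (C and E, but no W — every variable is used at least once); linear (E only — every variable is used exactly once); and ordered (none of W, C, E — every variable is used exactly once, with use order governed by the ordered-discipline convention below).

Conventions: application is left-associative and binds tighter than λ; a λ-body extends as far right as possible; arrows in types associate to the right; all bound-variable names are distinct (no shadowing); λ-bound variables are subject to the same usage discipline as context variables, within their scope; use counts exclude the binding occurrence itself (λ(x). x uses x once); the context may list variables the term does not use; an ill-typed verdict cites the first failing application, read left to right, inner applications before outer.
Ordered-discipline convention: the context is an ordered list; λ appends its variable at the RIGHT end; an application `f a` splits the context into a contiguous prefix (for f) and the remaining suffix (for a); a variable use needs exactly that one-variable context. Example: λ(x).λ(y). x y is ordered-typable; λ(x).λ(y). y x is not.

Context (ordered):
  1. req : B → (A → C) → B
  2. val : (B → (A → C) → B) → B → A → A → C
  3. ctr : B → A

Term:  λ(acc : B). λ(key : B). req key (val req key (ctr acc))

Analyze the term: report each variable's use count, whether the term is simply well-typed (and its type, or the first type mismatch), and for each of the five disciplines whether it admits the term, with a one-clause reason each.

usage: req=2; val=1; ctr=1; acc (λ-bound)=1; key (λ-bound)=2
order of uses: req, key, val, req, key, ctr, acc
typing: well-typed — term : B → B → B
ordered: ✗, needs contraction — req ×2, key ×2
linear: ✗, needs contraction — req ×2, key ×2
affine: ✗, needs contraction — req ×2, key ×2
relevant: ✓, every one of req, val, ctr, acc, key appears
unrestricted: ✓, well-typed at B → B → B; no restrictions here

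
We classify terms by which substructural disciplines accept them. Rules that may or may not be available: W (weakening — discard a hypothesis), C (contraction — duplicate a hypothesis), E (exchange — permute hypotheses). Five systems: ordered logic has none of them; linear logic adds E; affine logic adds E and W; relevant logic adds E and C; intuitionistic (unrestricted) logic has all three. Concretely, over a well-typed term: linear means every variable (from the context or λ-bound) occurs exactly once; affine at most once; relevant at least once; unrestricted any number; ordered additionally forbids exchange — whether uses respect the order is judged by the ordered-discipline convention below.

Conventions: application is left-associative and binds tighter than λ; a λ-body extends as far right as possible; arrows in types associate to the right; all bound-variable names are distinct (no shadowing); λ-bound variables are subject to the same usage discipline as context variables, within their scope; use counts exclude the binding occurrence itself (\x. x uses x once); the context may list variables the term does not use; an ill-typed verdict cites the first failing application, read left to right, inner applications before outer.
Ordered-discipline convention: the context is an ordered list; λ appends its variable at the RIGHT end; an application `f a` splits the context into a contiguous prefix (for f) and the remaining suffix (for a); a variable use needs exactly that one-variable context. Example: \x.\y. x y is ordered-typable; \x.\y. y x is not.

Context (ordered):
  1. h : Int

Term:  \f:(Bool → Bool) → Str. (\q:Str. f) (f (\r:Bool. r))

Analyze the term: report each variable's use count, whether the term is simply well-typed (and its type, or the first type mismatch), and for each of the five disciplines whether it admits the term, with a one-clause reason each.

variable uses: h: 0×, f [bound]: 2×, q [bound]: 0×, r [bound]: 1×
uses in reading order: f, f, r
typing: ✓ — ((Bool → Bool) → Str) → (Bool → Bool) → Str
ordered: ✗ — needs contraction — f ×2; unused: h, q — weakening required
linear: ✗ — needs contraction — f ×2; unused: h, q — weakening required
affine: ✗ — needs contraction — f ×2
relevant: ✗ — unused: h, q — weakening required
unrestricted: ✓ — well-typed at ((Bool → Bool) → Str) → (Bool → Bool) → Str; no restrictions here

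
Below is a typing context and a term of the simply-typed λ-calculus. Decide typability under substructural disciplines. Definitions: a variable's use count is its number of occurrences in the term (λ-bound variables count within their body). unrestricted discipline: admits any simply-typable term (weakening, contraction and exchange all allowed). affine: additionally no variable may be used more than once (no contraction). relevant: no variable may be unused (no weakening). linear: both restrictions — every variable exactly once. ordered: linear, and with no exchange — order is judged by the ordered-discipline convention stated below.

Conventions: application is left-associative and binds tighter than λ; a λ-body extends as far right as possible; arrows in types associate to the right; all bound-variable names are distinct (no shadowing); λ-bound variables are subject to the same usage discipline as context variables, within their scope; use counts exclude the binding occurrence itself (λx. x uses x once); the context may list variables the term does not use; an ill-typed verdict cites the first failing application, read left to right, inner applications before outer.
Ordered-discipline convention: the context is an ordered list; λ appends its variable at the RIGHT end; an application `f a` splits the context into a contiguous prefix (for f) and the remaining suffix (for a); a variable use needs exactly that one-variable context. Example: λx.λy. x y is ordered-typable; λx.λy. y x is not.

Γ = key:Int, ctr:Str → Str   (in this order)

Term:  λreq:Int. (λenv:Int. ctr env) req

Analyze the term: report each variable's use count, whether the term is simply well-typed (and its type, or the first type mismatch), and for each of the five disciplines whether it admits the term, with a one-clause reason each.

variable uses: key: 0×, ctr: 1×, req (λ-bound): 1×, env (λ-bound): 1×
left-to-right use order: ctr, env, req
typing: ill-typed: argument of type Int where Str is required
ordered ✗ (the type mismatch rejects it)
linear ✗ (not simply typable)
affine ✗ (fails simple typing)
relevant ✗ (a type mismatch blocks all five)
unrestricted ✗ (the type mismatch rejects it)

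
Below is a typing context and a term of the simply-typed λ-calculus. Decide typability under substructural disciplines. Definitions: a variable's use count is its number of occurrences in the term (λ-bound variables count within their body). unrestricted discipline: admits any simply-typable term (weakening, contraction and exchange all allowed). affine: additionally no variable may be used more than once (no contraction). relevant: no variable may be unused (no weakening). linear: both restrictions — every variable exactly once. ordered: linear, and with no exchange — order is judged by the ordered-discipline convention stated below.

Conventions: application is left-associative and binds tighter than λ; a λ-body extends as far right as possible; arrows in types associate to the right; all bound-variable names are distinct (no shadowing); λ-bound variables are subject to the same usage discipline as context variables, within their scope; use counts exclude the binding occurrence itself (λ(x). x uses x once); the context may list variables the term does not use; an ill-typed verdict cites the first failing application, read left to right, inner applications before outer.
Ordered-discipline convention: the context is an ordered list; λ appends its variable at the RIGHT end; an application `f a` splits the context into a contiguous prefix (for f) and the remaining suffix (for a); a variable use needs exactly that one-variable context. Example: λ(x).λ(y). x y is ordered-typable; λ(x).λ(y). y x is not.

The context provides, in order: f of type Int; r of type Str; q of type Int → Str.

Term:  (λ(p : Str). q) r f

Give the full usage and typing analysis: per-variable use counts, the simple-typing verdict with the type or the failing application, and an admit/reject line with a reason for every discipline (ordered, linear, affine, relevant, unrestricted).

use counts: f ×1, r ×1, q ×1, p [bound] ×0
left-to-right use order: q, r, f
typing: ✓ — Str
ordered: ✗ — unused: p — weakening required
linear: ✗ — unused: p — weakening required
affine: ✓ — none of f, r, q, p used more than once
relevant: ✗ — unused: p — weakening required
unrestricted: ✓ — simply typable at Str; W, C, E all held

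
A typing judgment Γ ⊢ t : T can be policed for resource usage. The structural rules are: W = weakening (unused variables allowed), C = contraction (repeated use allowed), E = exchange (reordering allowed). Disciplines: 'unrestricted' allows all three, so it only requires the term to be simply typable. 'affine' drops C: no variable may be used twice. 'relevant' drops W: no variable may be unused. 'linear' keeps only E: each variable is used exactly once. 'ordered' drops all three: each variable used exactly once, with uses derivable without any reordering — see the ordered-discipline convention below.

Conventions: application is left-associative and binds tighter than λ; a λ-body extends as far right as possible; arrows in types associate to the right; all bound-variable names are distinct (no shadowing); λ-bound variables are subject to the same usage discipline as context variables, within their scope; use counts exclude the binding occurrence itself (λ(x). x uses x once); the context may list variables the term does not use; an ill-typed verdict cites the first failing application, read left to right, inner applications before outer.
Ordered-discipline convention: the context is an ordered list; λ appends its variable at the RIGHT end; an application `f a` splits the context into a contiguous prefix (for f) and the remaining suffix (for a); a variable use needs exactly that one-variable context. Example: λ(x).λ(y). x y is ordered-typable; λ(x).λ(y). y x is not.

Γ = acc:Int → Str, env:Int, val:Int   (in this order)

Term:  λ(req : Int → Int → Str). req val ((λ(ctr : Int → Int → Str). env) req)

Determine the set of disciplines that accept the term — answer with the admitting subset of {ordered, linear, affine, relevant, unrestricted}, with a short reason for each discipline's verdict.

admitted by: unrestricted
variable uses: acc ×0, env ×1, val ×1, req [bound] ×2, ctr [bound] ×0
use order (left to right): req, val, env, req
typing: well-typed — term : (Int → Int → Str) → Str
ordered: ✗, req ×2 used more than once (contraction); acc, ctr left unused
linear: ✗, req ×2 used more than once (contraction); acc, ctr left unused
affine: ✗, req ×2 used more than once (contraction)
relevant: ✗, acc, ctr left unused
unrestricted: ✓, typability at (Int → Int → Str) → Str is all that's needed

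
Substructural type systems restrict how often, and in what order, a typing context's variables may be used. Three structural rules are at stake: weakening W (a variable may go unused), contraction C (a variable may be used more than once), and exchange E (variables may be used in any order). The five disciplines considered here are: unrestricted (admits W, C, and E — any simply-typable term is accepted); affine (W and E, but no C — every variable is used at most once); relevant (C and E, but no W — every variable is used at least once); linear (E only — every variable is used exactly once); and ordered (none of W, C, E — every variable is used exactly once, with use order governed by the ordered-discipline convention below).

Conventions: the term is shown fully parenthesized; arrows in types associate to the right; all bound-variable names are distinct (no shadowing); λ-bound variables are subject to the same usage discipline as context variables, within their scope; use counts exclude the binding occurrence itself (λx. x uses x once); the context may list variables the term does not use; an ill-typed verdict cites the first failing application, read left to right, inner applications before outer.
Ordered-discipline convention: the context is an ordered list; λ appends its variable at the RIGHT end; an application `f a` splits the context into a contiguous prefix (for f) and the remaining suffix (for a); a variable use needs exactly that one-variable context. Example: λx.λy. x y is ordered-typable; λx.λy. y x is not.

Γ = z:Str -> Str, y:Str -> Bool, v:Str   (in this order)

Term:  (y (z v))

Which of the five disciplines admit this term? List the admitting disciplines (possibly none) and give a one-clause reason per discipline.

admitting disciplines: linear, affine, relevant, unrestricted
variable uses: z: 1, y: 1, v: 1
left-to-right use order: y, z, v
typing: well-typed — term : Bool
ordered: ✗ — no ordered split (uses run y, z, v)
linear: ✓ — each of z, y, v used exactly once
affine: ✓ — no duplicate uses among z, y, v
relevant: ✓ — at least one use each (z, y, v)
unrestricted: ✓ — type-checks (Bool) and nothing is barred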